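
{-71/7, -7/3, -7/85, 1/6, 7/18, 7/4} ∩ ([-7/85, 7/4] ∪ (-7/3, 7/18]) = {-7/85, 1/6, 7/18, 7/4}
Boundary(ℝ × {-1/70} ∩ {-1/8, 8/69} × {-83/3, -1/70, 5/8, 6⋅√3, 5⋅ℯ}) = {-1/8, 8/69} × {-1/70}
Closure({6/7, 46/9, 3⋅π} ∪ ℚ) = ℝ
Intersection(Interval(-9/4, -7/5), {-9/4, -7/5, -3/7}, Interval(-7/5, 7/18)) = {-7/5}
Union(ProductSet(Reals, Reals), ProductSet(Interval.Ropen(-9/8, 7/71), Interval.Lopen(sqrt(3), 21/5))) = ProductSet(Reals, Reals)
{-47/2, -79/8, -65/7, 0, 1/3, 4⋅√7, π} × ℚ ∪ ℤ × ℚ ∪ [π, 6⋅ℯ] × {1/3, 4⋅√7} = ([π, 6⋅ℯ] × {1/3, 4⋅√7}) ∪ ((ℤ ∪ {-47/2, -79/8, -65/7, 1/3, 4⋅√7, π}) × ℚ)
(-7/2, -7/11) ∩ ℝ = (-7/2, -7/11)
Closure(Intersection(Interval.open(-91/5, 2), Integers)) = Range(-18, 2, 1)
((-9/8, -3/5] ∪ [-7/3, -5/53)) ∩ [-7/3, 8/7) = [-7/3, -5/53)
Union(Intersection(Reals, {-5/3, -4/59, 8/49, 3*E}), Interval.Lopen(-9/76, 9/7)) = Union({-5/3, 3*E}, Interval.Lopen(-9/76, 9/7))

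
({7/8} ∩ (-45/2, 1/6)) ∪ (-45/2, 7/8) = (-45/2, 7/8)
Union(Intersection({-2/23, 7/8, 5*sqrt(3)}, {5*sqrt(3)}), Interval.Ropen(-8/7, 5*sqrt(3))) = Interval(-8/7, 5*sqrt(3))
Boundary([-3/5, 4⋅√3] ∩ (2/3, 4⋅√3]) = {2/3, 4⋅√3}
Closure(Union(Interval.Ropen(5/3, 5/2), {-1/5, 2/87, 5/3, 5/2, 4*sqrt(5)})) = Union({-1/5, 2/87, 4*sqrt(5)}, Interval(5/3, 5/2))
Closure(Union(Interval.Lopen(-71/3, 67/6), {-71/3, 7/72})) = Interval(-71/3, 67/6)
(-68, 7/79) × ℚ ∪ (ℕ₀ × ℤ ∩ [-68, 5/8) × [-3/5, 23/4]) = (-68, 7/79) × ℚ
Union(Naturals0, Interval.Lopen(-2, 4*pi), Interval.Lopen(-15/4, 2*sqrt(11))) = Union(Interval.Lopen(-15/4, 4*pi), Naturals0)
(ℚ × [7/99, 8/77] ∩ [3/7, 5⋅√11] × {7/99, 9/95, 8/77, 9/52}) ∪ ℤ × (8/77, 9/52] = (ℤ × (8/77, 9/52]) ∪ ((ℚ ∩ [3/7, 5⋅√11]) × {7/99, 9/95, 8/77})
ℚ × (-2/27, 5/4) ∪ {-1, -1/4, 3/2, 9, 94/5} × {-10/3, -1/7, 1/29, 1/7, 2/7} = (ℚ × (-2/27, 5/4)) ∪ ({-1, -1/4, 3/2, 9, 94/5} × {-10/3, -1/7, 1/29, 1/7, 2/7})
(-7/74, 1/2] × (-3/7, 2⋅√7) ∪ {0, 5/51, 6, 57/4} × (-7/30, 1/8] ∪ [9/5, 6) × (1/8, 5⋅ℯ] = ({0, 5/51, 6, 57/4} × (-7/30, 1/8]) ∪ ([9/5, 6) × (1/8, 5⋅ℯ]) ∪ ((-7/74, 1/2] × (-3/7, 2⋅√7))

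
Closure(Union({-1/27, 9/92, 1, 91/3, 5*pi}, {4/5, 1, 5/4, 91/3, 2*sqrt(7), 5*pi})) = {-1/27, 9/92, 4/5, 1, 5/4, 91/3, 2*sqrt(7), 5*pi}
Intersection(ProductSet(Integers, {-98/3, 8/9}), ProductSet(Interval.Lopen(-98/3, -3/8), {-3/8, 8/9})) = ProductSet(Range(-32, 0, 1), {8/9})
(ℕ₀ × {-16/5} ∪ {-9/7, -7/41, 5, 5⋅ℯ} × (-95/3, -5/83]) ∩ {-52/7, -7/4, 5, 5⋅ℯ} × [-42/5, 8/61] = {5, 5⋅ℯ} × [-42/5, -5/83]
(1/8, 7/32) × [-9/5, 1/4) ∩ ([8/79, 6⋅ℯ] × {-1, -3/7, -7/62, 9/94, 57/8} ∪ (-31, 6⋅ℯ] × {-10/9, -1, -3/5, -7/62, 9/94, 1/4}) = (1/8, 7/32) × {-10/9, -1, -3/5, -3/7, -7/62, 9/94}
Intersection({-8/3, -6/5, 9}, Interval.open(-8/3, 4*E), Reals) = {-6/5, 9}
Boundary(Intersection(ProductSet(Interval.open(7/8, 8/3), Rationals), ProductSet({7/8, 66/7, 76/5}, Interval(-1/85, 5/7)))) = EmptySet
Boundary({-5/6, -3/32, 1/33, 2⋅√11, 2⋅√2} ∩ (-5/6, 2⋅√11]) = {-3/32, 1/33, 2⋅√11, 2⋅√2}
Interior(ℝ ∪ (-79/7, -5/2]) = (-∞, ∞)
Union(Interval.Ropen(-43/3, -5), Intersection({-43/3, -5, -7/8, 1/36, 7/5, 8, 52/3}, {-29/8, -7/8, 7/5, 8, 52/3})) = Union({-7/8, 7/5, 8, 52/3}, Interval.Ropen(-43/3, -5))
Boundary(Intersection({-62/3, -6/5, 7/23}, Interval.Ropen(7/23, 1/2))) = {7/23}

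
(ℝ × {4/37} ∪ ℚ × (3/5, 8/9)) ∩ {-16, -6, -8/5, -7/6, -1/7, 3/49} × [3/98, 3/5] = {-16, -6, -8/5, -7/6, -1/7, 3/49} × {4/37}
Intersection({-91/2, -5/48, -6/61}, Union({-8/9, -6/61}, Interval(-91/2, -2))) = {-91/2, -6/61}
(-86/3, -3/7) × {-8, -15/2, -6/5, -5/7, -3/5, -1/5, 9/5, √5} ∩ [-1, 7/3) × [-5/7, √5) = [-1, -3/7) × {-5/7, -3/5, -1/5, 9/5}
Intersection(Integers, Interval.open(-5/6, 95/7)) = Range(0, 14, 1)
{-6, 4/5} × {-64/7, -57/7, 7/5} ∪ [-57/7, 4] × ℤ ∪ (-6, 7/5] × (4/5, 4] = ([-57/7, 4] × ℤ) ∪ ({-6, 4/5} × {-64/7, -57/7, 7/5}) ∪ ((-6, 7/5] × (4/5, 4])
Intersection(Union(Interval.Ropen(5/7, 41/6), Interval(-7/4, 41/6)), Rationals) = Intersection(Interval(-7/4, 41/6), Rationals)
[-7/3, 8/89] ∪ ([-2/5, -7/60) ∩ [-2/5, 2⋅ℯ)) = [-7/3, 8/89]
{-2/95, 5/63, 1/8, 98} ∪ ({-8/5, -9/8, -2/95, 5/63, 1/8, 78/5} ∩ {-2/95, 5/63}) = {-2/95, 5/63, 1/8, 98}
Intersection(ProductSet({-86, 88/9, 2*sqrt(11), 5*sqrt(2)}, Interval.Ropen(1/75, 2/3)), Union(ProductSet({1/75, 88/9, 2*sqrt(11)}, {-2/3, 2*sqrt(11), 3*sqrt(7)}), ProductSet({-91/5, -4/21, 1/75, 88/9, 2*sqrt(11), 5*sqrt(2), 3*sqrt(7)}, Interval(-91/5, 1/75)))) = ProductSet({88/9, 2*sqrt(11), 5*sqrt(2)}, {1/75})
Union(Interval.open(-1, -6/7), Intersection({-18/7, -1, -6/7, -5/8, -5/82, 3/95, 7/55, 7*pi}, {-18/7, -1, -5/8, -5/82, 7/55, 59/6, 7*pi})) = Union({-18/7, -5/8, -5/82, 7/55, 7*pi}, Interval.Ropen(-1, -6/7))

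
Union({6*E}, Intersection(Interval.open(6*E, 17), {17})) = {6*E}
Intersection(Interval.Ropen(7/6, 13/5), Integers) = Range(2, 3, 1)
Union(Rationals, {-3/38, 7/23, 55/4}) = Rationals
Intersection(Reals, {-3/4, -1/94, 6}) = {-3/4, -1/94, 6}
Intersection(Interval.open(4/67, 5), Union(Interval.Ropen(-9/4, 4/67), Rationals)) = Intersection(Interval.open(4/67, 5), Rationals)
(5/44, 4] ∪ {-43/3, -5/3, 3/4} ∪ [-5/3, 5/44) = {-43/3} ∪ [-5/3, 5/44) ∪ (5/44, 4]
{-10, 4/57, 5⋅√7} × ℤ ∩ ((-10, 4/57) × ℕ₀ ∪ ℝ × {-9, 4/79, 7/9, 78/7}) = {-10, 4/57, 5⋅√7} × {-9}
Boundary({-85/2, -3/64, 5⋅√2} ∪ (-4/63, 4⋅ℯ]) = {-85/2, -4/63, 4⋅ℯ}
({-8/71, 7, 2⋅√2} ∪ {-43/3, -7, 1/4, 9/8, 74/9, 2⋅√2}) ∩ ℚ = {-43/3, -7, -8/71, 1/4, 9/8, 7, 74/9}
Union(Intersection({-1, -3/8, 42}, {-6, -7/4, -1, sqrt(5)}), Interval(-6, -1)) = Interval(-6, -1)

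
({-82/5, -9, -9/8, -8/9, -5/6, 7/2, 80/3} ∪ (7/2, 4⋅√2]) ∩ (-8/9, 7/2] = {-5/6, 7/2}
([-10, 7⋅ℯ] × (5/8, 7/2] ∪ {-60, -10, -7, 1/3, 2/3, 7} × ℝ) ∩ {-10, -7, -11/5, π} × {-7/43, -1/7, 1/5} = {-10, -7} × {-7/43, -1/7, 1/5}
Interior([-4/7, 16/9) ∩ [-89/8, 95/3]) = (-4/7, 16/9)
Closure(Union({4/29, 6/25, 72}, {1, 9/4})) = {4/29, 6/25, 1, 9/4, 72}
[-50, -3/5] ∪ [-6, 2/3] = [-50, 2/3]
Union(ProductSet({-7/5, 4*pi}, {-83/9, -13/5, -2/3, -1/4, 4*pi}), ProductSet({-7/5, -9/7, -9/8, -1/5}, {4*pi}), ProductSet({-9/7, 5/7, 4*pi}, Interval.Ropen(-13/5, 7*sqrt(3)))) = Union(ProductSet({-7/5, 4*pi}, {-83/9, -13/5, -2/3, -1/4, 4*pi}), ProductSet({-9/7, 5/7, 4*pi}, Interval.Ropen(-13/5, 7*sqrt(3))), ProductSet({-7/5, -9/7, -9/8, -1/5}, {4*pi}))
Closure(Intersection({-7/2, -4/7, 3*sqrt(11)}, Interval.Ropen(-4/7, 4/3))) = {-4/7}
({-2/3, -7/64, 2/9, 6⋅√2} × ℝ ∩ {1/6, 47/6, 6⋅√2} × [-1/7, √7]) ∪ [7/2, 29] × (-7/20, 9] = [7/2, 29] × (-7/20, 9]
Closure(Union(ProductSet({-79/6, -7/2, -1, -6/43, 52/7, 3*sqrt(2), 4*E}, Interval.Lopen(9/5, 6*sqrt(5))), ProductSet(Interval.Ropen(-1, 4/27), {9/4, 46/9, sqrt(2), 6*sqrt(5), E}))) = Union(ProductSet({-79/6, -7/2, -1, -6/43, 52/7, 3*sqrt(2), 4*E}, Interval(9/5, 6*sqrt(5))), ProductSet(Interval(-1, 4/27), {9/4, 46/9, sqrt(2), 6*sqrt(5), E}))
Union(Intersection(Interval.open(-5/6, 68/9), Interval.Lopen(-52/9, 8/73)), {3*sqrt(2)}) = Union({3*sqrt(2)}, Interval.Lopen(-5/6, 8/73))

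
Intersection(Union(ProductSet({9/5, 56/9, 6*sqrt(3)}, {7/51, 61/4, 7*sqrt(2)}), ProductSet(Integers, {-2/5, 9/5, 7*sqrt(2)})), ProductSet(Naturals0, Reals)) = ProductSet(Naturals0, {-2/5, 9/5, 7*sqrt(2)})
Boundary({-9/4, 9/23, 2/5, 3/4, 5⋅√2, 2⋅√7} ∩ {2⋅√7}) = {2⋅√7}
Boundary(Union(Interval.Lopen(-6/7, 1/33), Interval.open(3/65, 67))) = {-6/7, 1/33, 3/65, 67}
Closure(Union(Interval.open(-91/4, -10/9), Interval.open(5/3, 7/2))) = Union(Interval(-91/4, -10/9), Interval(5/3, 7/2))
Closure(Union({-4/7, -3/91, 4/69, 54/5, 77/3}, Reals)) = Reals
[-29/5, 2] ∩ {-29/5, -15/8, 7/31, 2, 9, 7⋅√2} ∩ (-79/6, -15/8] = {-29/5, -15/8}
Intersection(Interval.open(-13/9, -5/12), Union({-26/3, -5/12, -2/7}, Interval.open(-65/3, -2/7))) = Interval.open(-13/9, -5/12)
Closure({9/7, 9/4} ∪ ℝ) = ℝ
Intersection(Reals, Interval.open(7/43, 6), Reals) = Interval.open(7/43, 6)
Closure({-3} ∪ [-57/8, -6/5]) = [-57/8, -6/5]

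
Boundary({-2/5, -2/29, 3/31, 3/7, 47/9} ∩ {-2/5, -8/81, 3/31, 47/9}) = {-2/5, 3/31, 47/9}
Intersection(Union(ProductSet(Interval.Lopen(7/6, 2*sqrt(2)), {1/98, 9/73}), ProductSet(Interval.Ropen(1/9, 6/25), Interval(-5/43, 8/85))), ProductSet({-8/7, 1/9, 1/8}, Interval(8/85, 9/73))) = ProductSet({1/9, 1/8}, {8/85})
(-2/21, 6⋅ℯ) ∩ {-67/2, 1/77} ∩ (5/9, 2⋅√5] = ∅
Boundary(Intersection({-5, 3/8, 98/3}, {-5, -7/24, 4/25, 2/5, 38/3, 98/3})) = {-5, 98/3}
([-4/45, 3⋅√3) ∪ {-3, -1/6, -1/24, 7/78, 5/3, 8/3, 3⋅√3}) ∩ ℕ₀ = {0, 1, …, 5}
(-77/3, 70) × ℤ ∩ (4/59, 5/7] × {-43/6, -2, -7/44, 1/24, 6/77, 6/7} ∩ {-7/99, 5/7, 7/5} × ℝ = {5/7} × {-2}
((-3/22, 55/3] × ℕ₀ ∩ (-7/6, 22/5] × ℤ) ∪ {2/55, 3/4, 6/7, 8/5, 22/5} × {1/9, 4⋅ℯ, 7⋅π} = ((-3/22, 22/5] × ℕ₀) ∪ ({2/55, 3/4, 6/7, 8/5, 22/5} × {1/9, 4⋅ℯ, 7⋅π})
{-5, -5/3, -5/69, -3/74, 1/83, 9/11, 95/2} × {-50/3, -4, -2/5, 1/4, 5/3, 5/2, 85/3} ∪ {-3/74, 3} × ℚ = ({-3/74, 3} × ℚ) ∪ ({-5, -5/3, -5/69, -3/74, 1/83, 9/11, 95/2} × {-50/3, -4, -2/5, 1/4, 5/3, 5/2, 85/3})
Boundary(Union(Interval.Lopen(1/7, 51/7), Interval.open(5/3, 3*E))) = {1/7, 3*E}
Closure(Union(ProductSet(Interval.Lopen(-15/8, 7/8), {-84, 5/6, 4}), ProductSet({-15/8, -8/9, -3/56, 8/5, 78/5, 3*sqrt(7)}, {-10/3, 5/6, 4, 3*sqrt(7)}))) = Union(ProductSet({-15/8, -8/9, -3/56, 8/5, 78/5, 3*sqrt(7)}, {-10/3, 5/6, 4, 3*sqrt(7)}), ProductSet(Interval(-15/8, 7/8), {-84, 5/6, 4}))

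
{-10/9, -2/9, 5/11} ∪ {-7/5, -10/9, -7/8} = {-7/5, -10/9, -7/8, -2/9, 5/11}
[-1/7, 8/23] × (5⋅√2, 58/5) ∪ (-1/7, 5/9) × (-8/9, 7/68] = ((-1/7, 5/9) × (-8/9, 7/68]) ∪ ([-1/7, 8/23] × (5⋅√2, 58/5))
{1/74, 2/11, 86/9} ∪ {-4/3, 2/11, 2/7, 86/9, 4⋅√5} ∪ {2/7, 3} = {-4/3, 1/74, 2/11, 2/7, 3, 86/9, 4⋅√5}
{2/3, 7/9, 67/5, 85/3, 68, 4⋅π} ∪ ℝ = ℝ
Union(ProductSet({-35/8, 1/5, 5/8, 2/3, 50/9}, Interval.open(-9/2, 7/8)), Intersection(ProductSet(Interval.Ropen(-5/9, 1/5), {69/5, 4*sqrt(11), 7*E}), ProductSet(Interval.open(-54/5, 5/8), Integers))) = ProductSet({-35/8, 1/5, 5/8, 2/3, 50/9}, Interval.open(-9/2, 7/8))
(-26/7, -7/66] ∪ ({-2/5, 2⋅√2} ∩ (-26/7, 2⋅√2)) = (-26/7, -7/66]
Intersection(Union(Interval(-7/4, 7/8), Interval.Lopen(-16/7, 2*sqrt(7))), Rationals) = Intersection(Interval.Lopen(-16/7, 2*sqrt(7)), Rationals)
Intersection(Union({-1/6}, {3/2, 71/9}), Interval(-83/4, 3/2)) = {-1/6, 3/2}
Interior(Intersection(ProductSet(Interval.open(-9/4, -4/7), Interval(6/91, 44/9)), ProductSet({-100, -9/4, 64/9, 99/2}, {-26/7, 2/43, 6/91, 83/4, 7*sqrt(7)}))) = EmptySet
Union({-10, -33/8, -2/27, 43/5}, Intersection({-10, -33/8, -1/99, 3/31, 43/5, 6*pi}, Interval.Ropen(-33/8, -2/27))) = {-10, -33/8, -2/27, 43/5}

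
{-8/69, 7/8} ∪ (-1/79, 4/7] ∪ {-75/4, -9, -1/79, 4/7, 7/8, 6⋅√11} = {-75/4, -9, -8/69, 7/8, 6⋅√11} ∪ [-1/79, 4/7]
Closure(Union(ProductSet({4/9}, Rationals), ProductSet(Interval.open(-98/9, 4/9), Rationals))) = ProductSet(Interval(-98/9, 4/9), Reals)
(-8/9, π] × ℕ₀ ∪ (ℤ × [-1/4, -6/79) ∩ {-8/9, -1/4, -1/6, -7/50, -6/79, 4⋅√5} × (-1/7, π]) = (-8/9, π] × ℕ₀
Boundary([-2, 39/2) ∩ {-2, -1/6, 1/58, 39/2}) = {-2, -1/6, 1/58}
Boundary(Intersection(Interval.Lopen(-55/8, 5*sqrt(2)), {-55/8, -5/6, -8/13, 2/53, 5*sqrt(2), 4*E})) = {-5/6, -8/13, 2/53, 5*sqrt(2)}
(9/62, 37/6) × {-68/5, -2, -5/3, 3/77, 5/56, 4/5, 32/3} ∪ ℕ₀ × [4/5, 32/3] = (ℕ₀ × [4/5, 32/3]) ∪ ((9/62, 37/6) × {-68/5, -2, -5/3, 3/77, 5/56, 4/5, 32/3})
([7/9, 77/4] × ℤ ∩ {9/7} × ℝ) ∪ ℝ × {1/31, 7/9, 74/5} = ({9/7} × ℤ) ∪ (ℝ × {1/31, 7/9, 74/5})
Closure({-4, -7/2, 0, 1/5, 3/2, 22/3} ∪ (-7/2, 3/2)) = {-4, 22/3} ∪ [-7/2, 3/2]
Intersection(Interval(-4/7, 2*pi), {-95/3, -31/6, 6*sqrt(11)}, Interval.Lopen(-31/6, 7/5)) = EmptySet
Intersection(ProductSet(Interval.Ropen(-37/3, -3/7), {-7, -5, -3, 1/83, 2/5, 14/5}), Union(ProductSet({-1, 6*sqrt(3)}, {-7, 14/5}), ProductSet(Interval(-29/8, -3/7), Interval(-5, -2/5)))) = Union(ProductSet({-1}, {-7, 14/5}), ProductSet(Interval.Ropen(-29/8, -3/7), {-5, -3}))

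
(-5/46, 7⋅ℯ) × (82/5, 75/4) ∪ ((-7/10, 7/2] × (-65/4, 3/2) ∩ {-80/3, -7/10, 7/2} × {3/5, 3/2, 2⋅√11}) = ({7/2} × {3/5}) ∪ ((-5/46, 7⋅ℯ) × (82/5, 75/4))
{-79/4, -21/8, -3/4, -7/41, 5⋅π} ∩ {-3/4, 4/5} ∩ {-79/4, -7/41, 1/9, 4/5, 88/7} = ∅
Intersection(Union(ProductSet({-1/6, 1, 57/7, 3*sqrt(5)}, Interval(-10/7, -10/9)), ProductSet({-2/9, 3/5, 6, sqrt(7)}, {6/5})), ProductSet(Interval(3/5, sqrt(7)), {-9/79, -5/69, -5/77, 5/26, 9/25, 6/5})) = ProductSet({3/5, sqrt(7)}, {6/5})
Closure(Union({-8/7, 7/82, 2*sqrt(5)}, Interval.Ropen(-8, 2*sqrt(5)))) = Interval(-8, 2*sqrt(5))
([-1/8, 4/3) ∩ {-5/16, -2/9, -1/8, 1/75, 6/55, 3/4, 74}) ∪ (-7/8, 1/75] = (-7/8, 1/75] ∪ {6/55, 3/4}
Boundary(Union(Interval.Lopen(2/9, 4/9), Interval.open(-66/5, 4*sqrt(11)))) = {-66/5, 4*sqrt(11)}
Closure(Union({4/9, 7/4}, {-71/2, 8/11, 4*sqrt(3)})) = {-71/2, 4/9, 8/11, 7/4, 4*sqrt(3)}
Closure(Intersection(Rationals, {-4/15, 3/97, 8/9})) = {-4/15, 3/97, 8/9}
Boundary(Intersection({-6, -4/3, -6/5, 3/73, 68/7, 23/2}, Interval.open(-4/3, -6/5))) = EmptySet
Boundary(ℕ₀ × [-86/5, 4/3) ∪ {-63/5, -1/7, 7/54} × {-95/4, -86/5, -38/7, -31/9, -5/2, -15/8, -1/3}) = (ℕ₀ × [-86/5, 4/3]) ∪ ({-63/5, -1/7, 7/54} × {-95/4, -86/5, -38/7, -31/9, -5/2, -15/8, -1/3})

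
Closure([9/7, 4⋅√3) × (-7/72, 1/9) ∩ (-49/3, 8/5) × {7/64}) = [9/7, 8/5] × {7/64}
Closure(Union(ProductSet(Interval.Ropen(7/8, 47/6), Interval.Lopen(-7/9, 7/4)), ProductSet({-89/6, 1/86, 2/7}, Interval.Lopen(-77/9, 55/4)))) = Union(ProductSet({7/8, 47/6}, Interval(-7/9, 7/4)), ProductSet({-89/6, 1/86, 2/7}, Interval(-77/9, 55/4)), ProductSet(Interval(7/8, 47/6), {-7/9, 7/4}), ProductSet(Interval.Ropen(7/8, 47/6), Interval.Lopen(-7/9, 7/4)))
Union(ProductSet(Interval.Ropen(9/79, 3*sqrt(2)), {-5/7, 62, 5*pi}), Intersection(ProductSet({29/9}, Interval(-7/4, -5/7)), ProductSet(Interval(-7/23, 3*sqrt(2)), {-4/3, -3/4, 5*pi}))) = Union(ProductSet({29/9}, {-4/3, -3/4}), ProductSet(Interval.Ropen(9/79, 3*sqrt(2)), {-5/7, 62, 5*pi}))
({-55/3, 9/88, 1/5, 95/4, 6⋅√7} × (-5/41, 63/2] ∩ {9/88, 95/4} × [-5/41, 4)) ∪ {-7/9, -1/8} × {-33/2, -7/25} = ({-7/9, -1/8} × {-33/2, -7/25}) ∪ ({9/88, 95/4} × (-5/41, 4))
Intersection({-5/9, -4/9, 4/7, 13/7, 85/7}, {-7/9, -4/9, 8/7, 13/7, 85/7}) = {-4/9, 13/7, 85/7}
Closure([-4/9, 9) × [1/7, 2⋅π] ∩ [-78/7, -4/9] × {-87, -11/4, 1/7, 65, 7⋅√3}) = {-4/9} × {1/7}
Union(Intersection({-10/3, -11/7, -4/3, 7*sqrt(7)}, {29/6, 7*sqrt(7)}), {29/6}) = {29/6, 7*sqrt(7)}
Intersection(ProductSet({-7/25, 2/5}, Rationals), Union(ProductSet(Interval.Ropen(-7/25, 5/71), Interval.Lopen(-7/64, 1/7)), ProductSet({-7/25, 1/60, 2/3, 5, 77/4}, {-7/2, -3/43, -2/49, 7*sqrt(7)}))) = ProductSet({-7/25}, Union({-7/2}, Intersection(Interval.Lopen(-7/64, 1/7), Rationals)))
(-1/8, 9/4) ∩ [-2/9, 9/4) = (-1/8, 9/4)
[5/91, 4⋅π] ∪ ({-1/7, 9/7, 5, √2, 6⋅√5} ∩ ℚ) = {-1/7} ∪ [5/91, 4⋅π]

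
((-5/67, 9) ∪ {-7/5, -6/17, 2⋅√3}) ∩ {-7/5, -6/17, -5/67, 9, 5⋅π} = {-7/5, -6/17}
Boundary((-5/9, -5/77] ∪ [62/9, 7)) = {-5/9, -5/77, 62/9, 7}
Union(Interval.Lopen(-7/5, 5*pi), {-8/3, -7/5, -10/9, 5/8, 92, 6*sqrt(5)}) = Union({-8/3, 92}, Interval(-7/5, 5*pi))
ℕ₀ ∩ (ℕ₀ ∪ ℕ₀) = ℕ₀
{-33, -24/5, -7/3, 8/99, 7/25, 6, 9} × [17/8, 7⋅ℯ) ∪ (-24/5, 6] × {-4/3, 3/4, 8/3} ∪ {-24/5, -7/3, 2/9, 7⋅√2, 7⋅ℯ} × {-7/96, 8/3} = ((-24/5, 6] × {-4/3, 3/4, 8/3}) ∪ ({-24/5, -7/3, 2/9, 7⋅√2, 7⋅ℯ} × {-7/96, 8/3}) ∪ ({-33, -24/5, -7/3, 8/99, 7/25, 6, 9} × [17/8, 7⋅ℯ))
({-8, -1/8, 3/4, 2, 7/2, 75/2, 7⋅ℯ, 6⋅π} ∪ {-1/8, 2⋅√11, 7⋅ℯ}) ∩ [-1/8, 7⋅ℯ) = {-1/8, 3/4, 2, 7/2, 2⋅√11, 6⋅π}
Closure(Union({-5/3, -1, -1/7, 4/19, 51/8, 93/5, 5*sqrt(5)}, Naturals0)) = Union({-5/3, -1, -1/7, 4/19, 51/8, 93/5, 5*sqrt(5)}, Naturals0)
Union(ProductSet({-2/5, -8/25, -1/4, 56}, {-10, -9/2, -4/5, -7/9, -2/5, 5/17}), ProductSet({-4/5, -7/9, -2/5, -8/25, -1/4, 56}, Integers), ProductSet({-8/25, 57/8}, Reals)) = Union(ProductSet({-8/25, 57/8}, Reals), ProductSet({-2/5, -8/25, -1/4, 56}, {-10, -9/2, -4/5, -7/9, -2/5, 5/17}), ProductSet({-4/5, -7/9, -2/5, -8/25, -1/4, 56}, Integers))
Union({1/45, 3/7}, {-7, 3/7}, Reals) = Reals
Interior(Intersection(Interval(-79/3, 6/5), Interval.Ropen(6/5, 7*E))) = EmptySet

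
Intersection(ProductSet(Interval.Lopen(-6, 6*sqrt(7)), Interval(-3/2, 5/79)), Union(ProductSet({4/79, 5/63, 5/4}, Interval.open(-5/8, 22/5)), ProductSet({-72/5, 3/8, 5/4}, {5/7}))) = ProductSet({4/79, 5/63, 5/4}, Interval.Lopen(-5/8, 5/79))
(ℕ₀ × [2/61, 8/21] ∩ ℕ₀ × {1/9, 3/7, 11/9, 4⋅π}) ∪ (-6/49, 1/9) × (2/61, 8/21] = (ℕ₀ × {1/9}) ∪ ((-6/49, 1/9) × (2/61, 8/21])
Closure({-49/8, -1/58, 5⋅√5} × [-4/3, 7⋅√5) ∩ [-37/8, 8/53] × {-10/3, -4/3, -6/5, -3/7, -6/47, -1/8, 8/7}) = {-1/58} × {-4/3, -6/5, -3/7, -6/47, -1/8, 8/7}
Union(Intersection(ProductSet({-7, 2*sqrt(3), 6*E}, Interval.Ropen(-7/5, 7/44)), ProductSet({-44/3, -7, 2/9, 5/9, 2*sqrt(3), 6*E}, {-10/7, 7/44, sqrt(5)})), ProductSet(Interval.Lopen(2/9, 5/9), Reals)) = ProductSet(Interval.Lopen(2/9, 5/9), Reals)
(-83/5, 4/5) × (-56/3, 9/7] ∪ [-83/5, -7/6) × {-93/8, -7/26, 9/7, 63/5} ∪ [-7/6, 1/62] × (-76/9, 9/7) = ([-83/5, -7/6) × {-93/8, -7/26, 9/7, 63/5}) ∪ ((-83/5, 4/5) × (-56/3, 9/7])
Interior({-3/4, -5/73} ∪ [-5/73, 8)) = (-5/73, 8)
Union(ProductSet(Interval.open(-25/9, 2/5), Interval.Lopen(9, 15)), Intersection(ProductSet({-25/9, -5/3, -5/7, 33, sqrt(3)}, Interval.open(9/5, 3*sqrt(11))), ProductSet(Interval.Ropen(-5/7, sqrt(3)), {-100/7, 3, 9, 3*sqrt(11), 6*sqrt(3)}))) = Union(ProductSet({-5/7}, {3, 9}), ProductSet(Interval.open(-25/9, 2/5), Interval.Lopen(9, 15)))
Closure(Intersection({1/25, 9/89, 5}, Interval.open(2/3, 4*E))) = {5}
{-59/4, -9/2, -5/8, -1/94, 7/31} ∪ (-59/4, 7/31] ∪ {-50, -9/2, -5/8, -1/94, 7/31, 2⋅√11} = {-50, 2⋅√11} ∪ [-59/4, 7/31]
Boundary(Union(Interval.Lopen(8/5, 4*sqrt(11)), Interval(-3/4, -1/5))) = {-3/4, -1/5, 8/5, 4*sqrt(11)}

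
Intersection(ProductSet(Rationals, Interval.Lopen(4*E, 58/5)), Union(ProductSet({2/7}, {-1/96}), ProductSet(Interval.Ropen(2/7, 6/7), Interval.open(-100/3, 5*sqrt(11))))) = ProductSet(Intersection(Interval.Ropen(2/7, 6/7), Rationals), Interval.Lopen(4*E, 58/5))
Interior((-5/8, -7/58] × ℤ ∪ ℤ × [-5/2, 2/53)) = ∅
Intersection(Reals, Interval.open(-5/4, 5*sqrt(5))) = Interval.open(-5/4, 5*sqrt(5))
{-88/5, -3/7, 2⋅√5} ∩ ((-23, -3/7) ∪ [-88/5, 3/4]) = {-88/5, -3/7}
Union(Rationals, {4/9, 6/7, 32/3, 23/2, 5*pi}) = Union({5*pi}, Rationals)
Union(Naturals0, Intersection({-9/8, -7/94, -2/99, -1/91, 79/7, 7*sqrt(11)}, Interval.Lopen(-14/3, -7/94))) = Union({-9/8, -7/94}, Naturals0)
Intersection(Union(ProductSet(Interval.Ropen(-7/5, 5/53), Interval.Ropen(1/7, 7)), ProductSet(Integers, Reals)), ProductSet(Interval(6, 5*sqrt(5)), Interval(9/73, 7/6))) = ProductSet(Range(6, 12, 1), Interval(9/73, 7/6))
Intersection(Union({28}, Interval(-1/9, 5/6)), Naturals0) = Union({28}, Range(0, 1, 1))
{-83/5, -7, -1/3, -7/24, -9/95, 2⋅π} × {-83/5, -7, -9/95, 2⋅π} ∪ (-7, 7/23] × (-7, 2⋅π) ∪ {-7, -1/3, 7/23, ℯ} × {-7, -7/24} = ({-7, -1/3, 7/23, ℯ} × {-7, -7/24}) ∪ ((-7, 7/23] × (-7, 2⋅π)) ∪ ({-83/5, -7, -1/3, -7/24, -9/95, 2⋅π} × {-83/5, -7, -9/95, 2⋅π})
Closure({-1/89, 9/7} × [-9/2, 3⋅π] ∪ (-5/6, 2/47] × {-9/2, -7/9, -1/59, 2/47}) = ({-1/89, 9/7} × [-9/2, 3⋅π]) ∪ ([-5/6, 2/47] × {-9/2, -7/9, -1/59, 2/47})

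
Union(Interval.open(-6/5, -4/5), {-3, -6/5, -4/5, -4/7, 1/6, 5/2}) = Union({-3, -4/7, 1/6, 5/2}, Interval(-6/5, -4/5))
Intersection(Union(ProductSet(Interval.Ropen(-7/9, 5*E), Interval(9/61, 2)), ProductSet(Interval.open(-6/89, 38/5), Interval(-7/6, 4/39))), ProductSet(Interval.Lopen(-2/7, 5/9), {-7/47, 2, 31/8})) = Union(ProductSet(Interval.Lopen(-2/7, 5/9), {2}), ProductSet(Interval.Lopen(-6/89, 5/9), {-7/47}))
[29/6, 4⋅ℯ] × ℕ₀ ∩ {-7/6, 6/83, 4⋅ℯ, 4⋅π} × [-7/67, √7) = {4⋅ℯ} × {0, 1, 2}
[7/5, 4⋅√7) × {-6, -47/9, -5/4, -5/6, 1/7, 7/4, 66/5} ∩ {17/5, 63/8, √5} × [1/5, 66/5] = {17/5, 63/8, √5} × {7/4, 66/5}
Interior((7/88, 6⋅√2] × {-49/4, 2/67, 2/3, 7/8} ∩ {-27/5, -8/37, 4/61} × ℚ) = ∅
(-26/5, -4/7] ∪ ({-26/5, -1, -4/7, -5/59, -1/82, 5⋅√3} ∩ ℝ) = [-26/5, -4/7] ∪ {-5/59, -1/82, 5⋅√3}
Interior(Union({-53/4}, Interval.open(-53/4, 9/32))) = Interval.open(-53/4, 9/32)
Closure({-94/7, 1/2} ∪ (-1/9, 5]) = {-94/7} ∪ [-1/9, 5]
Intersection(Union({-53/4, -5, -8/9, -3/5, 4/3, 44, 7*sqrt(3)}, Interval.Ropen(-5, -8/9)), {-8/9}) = {-8/9}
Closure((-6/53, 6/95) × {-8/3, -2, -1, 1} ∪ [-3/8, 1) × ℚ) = [-3/8, 1] × ℝ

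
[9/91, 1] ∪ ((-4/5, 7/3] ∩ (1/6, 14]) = [9/91, 7/3]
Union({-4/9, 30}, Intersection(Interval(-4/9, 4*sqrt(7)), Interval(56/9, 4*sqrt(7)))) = Union({-4/9, 30}, Interval(56/9, 4*sqrt(7)))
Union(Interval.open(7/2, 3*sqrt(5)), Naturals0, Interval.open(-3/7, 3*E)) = Union(Interval.open(-3/7, 3*E), Naturals0)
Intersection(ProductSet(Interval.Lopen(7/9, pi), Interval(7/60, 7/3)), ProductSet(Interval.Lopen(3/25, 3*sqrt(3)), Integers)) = ProductSet(Interval.Lopen(7/9, pi), Range(1, 3, 1))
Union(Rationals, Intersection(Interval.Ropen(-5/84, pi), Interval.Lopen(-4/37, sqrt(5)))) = Union(Interval(-5/84, sqrt(5)), Rationals)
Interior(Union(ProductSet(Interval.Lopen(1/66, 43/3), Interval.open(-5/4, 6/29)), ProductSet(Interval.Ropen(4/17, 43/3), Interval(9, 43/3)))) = Union(ProductSet(Interval.open(1/66, 43/3), Interval.open(-5/4, 6/29)), ProductSet(Interval.open(4/17, 43/3), Interval.open(9, 43/3)))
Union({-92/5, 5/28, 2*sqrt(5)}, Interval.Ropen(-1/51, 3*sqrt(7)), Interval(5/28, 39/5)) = Union({-92/5}, Interval.Ropen(-1/51, 3*sqrt(7)))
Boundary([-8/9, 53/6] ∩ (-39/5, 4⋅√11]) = {-8/9, 53/6}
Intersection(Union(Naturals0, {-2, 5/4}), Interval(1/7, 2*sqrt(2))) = Union({5/4}, Range(1, 3, 1))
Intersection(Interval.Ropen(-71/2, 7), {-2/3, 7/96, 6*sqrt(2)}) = {-2/3, 7/96}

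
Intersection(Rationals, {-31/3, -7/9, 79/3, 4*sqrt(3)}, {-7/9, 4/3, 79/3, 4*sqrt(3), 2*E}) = {-7/9, 79/3}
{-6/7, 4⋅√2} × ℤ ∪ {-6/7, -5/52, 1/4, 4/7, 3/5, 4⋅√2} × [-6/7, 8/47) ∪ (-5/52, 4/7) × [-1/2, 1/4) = ({-6/7, 4⋅√2} × ℤ) ∪ ((-5/52, 4/7) × [-1/2, 1/4)) ∪ ({-6/7, -5/52, 1/4, 4/7, 3/5, 4⋅√2} × [-6/7, 8/47))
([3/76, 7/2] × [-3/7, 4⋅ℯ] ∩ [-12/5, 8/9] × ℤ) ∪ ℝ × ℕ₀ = ℝ × ℕ₀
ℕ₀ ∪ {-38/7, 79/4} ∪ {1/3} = {-38/7, 1/3, 79/4} ∪ ℕ₀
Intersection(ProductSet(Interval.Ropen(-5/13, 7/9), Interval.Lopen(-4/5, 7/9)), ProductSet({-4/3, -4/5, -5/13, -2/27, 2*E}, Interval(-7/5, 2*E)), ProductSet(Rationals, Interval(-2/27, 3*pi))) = ProductSet({-5/13, -2/27}, Interval(-2/27, 7/9))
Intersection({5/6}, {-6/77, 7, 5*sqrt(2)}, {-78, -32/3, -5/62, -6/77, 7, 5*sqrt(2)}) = EmptySet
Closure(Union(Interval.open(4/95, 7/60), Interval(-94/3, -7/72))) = Union(Interval(-94/3, -7/72), Interval(4/95, 7/60))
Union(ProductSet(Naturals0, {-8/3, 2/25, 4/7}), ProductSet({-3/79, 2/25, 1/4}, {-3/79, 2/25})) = Union(ProductSet({-3/79, 2/25, 1/4}, {-3/79, 2/25}), ProductSet(Naturals0, {-8/3, 2/25, 4/7}))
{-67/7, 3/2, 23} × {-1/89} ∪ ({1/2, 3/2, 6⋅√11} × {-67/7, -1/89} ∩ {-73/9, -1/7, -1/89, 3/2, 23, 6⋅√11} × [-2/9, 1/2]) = {-67/7, 3/2, 23, 6⋅√11} × {-1/89}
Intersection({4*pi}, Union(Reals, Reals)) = {4*pi}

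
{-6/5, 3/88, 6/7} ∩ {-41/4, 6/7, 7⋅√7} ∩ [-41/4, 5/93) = ∅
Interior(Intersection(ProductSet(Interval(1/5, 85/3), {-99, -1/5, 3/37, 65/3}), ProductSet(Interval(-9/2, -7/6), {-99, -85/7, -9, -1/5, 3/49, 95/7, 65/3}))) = EmptySet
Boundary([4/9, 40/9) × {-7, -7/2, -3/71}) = [4/9, 40/9] × {-7, -7/2, -3/71}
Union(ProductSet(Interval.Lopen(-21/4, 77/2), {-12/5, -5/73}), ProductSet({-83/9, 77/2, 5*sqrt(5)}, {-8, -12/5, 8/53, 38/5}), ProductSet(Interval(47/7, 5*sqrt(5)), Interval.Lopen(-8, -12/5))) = Union(ProductSet({-83/9, 77/2, 5*sqrt(5)}, {-8, -12/5, 8/53, 38/5}), ProductSet(Interval.Lopen(-21/4, 77/2), {-12/5, -5/73}), ProductSet(Interval(47/7, 5*sqrt(5)), Interval.Lopen(-8, -12/5)))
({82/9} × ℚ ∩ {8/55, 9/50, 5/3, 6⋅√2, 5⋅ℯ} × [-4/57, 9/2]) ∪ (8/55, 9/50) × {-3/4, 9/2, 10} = (8/55, 9/50) × {-3/4, 9/2, 10}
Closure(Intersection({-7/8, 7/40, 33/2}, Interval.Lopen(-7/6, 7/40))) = {-7/8, 7/40}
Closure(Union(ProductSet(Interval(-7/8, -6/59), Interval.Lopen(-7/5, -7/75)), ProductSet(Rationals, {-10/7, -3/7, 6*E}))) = Union(ProductSet(Interval(-7/8, -6/59), Interval(-7/5, -7/75)), ProductSet(Reals, {-10/7, 6*E}), ProductSet(Union(Interval(-oo, -7/8), Interval(-6/59, oo), Rationals), {-10/7, -3/7, 6*E}))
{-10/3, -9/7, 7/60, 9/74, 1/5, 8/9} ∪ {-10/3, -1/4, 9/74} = {-10/3, -9/7, -1/4, 7/60, 9/74, 1/5, 8/9}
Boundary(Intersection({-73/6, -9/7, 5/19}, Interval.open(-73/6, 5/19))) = {-9/7}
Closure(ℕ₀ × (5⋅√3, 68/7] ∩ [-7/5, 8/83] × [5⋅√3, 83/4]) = {0} × [5⋅√3, 68/7]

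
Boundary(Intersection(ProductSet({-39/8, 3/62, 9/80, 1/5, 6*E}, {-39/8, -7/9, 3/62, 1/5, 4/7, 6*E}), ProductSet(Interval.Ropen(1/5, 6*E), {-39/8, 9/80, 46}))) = ProductSet({1/5}, {-39/8})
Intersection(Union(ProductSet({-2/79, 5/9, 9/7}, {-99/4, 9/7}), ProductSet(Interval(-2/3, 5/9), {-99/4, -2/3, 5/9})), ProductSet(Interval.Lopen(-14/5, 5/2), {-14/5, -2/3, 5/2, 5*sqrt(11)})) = ProductSet(Interval(-2/3, 5/9), {-2/3})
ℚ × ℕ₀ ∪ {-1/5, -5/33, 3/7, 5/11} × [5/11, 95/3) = (ℚ × ℕ₀) ∪ ({-1/5, -5/33, 3/7, 5/11} × [5/11, 95/3))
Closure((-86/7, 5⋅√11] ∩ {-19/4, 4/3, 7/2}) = {-19/4, 4/3, 7/2}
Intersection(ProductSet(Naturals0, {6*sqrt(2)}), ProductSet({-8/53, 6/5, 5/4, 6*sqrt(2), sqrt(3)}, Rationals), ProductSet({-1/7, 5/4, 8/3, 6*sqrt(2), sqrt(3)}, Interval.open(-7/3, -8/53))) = EmptySet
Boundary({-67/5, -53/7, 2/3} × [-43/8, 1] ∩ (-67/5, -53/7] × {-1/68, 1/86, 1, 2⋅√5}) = {-53/7} × {-1/68, 1/86, 1}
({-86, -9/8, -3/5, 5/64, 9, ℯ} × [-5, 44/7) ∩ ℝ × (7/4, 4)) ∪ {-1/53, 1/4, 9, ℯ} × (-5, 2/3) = ({-1/53, 1/4, 9, ℯ} × (-5, 2/3)) ∪ ({-86, -9/8, -3/5, 5/64, 9, ℯ} × (7/4, 4))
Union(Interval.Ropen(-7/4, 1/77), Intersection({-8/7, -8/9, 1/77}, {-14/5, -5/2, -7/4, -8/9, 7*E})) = Interval.Ropen(-7/4, 1/77)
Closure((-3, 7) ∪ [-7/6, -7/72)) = [-3, 7]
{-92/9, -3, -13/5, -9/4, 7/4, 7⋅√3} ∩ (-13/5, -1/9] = {-9/4}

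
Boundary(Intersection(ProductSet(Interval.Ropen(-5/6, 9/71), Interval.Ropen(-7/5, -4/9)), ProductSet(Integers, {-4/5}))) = ProductSet(Range(0, 1, 1), {-4/5})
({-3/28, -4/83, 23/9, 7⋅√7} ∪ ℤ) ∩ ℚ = ℤ ∪ {-3/28, -4/83, 23/9}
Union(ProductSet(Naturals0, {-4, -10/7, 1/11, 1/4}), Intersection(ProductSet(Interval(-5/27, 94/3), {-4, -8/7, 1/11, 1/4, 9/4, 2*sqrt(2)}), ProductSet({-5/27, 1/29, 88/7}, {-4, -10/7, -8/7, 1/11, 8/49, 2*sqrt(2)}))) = Union(ProductSet({-5/27, 1/29, 88/7}, {-4, -8/7, 1/11, 2*sqrt(2)}), ProductSet(Naturals0, {-4, -10/7, 1/11, 1/4}))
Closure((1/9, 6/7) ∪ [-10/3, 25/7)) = [-10/3, 25/7]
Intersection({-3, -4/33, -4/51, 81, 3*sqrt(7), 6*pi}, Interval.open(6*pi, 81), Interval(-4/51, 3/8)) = EmptySet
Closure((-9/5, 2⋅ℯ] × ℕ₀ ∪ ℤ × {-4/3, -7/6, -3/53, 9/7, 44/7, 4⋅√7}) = ([-9/5, 2⋅ℯ] × ℕ₀) ∪ (ℤ × {-4/3, -7/6, -3/53, 9/7, 44/7, 4⋅√7})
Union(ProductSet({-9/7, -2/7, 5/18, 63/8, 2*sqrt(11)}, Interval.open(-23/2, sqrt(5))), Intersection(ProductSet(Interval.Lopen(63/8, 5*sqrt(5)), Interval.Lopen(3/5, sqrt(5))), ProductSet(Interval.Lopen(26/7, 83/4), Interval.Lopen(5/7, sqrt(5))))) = Union(ProductSet({-9/7, -2/7, 5/18, 63/8, 2*sqrt(11)}, Interval.open(-23/2, sqrt(5))), ProductSet(Interval.Lopen(63/8, 5*sqrt(5)), Interval.Lopen(5/7, sqrt(5))))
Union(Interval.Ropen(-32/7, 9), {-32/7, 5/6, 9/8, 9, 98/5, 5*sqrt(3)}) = Union({98/5}, Interval(-32/7, 9))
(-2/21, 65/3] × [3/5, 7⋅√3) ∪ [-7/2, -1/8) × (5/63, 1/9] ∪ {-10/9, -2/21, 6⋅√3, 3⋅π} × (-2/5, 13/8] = ([-7/2, -1/8) × (5/63, 1/9]) ∪ ((-2/21, 65/3] × [3/5, 7⋅√3)) ∪ ({-10/9, -2/21, 6⋅√3, 3⋅π} × (-2/5, 13/8])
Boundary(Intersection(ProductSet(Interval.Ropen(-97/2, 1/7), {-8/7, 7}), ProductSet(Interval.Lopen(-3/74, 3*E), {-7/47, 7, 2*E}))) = ProductSet(Interval(-3/74, 1/7), {7})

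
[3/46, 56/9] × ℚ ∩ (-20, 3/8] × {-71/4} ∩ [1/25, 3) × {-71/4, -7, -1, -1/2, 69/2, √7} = [3/46, 3/8] × {-71/4}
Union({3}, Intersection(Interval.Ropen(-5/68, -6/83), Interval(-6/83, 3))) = {3}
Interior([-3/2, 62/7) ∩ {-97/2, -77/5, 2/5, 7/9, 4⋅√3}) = ∅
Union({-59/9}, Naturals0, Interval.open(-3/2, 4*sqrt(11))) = Union({-59/9}, Interval.open(-3/2, 4*sqrt(11)), Naturals0)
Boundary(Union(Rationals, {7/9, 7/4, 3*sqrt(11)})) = Reals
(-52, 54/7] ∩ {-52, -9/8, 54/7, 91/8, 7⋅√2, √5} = {-9/8, 54/7, √5}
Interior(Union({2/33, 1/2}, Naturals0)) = EmptySet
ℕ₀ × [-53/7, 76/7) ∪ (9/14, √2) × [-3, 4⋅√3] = (ℕ₀ × [-53/7, 76/7)) ∪ ((9/14, √2) × [-3, 4⋅√3])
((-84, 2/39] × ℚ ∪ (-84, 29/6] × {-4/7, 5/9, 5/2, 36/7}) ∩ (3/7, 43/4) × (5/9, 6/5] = ∅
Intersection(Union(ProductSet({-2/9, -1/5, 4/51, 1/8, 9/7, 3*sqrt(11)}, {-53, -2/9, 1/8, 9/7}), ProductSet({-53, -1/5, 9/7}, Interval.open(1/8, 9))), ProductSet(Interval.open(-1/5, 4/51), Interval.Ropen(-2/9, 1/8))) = EmptySet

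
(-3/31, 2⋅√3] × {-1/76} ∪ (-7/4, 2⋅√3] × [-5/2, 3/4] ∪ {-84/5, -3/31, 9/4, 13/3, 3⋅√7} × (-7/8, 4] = ((-7/4, 2⋅√3] × [-5/2, 3/4]) ∪ ({-84/5, -3/31, 9/4, 13/3, 3⋅√7} × (-7/8, 4])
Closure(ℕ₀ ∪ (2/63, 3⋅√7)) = ℕ₀ ∪ [2/63, 3⋅√7] ∪ (ℕ₀ \ (2/63, 3⋅√7))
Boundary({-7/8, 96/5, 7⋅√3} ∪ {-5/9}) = {-7/8, -5/9, 96/5, 7⋅√3}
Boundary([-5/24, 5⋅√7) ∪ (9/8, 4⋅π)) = {-5/24, 5⋅√7}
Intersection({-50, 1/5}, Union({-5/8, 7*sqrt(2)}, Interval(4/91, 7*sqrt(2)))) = {1/5}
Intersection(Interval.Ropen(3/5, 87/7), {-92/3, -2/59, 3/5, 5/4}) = {3/5, 5/4}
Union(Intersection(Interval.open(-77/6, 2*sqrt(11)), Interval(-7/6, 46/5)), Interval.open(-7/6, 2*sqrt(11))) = Interval.Ropen(-7/6, 2*sqrt(11))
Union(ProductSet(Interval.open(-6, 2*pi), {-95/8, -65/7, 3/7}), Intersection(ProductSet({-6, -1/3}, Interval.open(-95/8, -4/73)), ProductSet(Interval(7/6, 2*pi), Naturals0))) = ProductSet(Interval.open(-6, 2*pi), {-95/8, -65/7, 3/7})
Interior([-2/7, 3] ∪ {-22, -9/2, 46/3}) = (-2/7, 3)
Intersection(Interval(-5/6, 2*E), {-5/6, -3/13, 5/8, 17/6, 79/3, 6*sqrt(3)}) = {-5/6, -3/13, 5/8, 17/6}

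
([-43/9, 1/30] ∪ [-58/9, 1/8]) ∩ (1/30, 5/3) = (1/30, 1/8]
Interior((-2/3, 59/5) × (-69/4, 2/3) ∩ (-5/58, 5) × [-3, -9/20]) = (-5/58, 5) × (-3, -9/20)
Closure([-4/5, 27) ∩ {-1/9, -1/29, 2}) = {-1/9, -1/29, 2}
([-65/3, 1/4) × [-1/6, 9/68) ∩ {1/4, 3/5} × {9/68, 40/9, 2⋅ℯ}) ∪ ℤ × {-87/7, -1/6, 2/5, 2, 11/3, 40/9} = ℤ × {-87/7, -1/6, 2/5, 2, 11/3, 40/9}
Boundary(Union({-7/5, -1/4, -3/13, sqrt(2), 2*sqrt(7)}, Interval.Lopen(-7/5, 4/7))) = {-7/5, 4/7, sqrt(2), 2*sqrt(7)}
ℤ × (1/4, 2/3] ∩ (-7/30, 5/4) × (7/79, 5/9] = {0, 1} × (1/4, 5/9]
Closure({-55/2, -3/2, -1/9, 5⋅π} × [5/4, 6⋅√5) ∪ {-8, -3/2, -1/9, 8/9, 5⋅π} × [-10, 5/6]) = ({-8, -3/2, -1/9, 8/9, 5⋅π} × [-10, 5/6]) ∪ ({-55/2, -3/2, -1/9, 5⋅π} × [5/4, 6⋅√5])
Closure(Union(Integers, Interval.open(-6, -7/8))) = Union(Integers, Interval(-6, -7/8))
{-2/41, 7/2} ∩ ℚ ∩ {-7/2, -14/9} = ∅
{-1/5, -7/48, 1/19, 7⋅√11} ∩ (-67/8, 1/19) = {-1/5, -7/48}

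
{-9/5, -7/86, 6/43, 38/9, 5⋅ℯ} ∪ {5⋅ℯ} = {-9/5, -7/86, 6/43, 38/9, 5⋅ℯ}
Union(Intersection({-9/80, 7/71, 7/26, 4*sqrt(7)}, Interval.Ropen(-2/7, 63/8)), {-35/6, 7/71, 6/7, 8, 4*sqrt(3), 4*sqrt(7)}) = {-35/6, -9/80, 7/71, 7/26, 6/7, 8, 4*sqrt(3), 4*sqrt(7)}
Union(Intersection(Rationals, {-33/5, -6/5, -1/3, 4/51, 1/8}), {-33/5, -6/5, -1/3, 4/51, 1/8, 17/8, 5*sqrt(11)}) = {-33/5, -6/5, -1/3, 4/51, 1/8, 17/8, 5*sqrt(11)}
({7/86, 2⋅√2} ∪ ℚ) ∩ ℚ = ℚ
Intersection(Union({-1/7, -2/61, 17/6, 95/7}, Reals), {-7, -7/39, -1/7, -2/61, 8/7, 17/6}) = {-7, -7/39, -1/7, -2/61, 8/7, 17/6}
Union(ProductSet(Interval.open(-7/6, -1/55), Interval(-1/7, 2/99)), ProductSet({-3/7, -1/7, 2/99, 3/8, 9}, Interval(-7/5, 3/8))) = Union(ProductSet({-3/7, -1/7, 2/99, 3/8, 9}, Interval(-7/5, 3/8)), ProductSet(Interval.open(-7/6, -1/55), Interval(-1/7, 2/99)))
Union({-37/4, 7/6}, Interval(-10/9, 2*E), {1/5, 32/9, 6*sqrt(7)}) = Union({-37/4, 6*sqrt(7)}, Interval(-10/9, 2*E))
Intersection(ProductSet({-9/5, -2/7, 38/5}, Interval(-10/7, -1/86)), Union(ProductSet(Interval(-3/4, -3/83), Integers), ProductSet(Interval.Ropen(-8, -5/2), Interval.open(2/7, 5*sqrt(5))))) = ProductSet({-2/7}, Range(-1, 0, 1))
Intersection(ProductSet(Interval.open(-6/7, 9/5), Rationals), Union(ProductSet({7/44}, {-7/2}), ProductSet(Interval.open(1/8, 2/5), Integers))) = Union(ProductSet({7/44}, {-7/2}), ProductSet(Interval.open(1/8, 2/5), Integers))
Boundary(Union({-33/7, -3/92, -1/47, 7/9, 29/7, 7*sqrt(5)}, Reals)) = EmptySet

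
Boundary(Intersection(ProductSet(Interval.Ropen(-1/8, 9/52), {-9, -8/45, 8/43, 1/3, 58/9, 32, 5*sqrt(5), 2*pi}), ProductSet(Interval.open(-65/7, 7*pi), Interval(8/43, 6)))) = ProductSet(Interval(-1/8, 9/52), {8/43, 1/3})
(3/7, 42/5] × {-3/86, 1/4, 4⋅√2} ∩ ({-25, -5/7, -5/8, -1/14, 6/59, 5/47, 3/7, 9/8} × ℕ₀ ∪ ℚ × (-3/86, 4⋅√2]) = (ℚ ∩ (3/7, 42/5]) × {1/4, 4⋅√2}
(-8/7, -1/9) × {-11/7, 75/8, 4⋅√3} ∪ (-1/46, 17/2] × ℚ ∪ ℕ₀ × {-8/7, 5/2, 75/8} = (ℕ₀ × {-8/7, 5/2, 75/8}) ∪ ((-1/46, 17/2] × ℚ) ∪ ((-8/7, -1/9) × {-11/7, 75/8, 4⋅√3})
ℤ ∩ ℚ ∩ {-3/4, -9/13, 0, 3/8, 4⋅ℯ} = {0}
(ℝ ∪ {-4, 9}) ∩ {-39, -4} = {-39, -4}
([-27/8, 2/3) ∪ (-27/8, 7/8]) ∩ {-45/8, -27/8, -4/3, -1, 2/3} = {-27/8, -4/3, -1, 2/3}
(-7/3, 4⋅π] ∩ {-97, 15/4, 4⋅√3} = {15/4, 4⋅√3}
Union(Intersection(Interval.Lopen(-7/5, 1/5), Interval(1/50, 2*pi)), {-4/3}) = Union({-4/3}, Interval(1/50, 1/5))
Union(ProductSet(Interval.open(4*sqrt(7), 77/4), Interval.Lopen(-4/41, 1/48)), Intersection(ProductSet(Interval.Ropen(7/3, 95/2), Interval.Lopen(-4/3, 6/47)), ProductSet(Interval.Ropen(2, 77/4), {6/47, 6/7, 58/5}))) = Union(ProductSet(Interval.Ropen(7/3, 77/4), {6/47}), ProductSet(Interval.open(4*sqrt(7), 77/4), Interval.Lopen(-4/41, 1/48)))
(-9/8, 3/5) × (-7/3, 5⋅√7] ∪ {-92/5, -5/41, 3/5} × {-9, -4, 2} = ({-92/5, -5/41, 3/5} × {-9, -4, 2}) ∪ ((-9/8, 3/5) × (-7/3, 5⋅√7])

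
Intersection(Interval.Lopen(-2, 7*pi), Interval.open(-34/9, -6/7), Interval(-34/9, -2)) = EmptySet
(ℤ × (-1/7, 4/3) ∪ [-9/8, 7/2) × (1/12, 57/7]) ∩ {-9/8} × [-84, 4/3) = {-9/8} × (1/12, 4/3)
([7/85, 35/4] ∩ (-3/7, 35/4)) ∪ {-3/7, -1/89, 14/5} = {-3/7, -1/89} ∪ [7/85, 35/4)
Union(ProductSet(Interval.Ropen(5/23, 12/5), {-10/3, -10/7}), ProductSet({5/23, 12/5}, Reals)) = Union(ProductSet({5/23, 12/5}, Reals), ProductSet(Interval.Ropen(5/23, 12/5), {-10/3, -10/7}))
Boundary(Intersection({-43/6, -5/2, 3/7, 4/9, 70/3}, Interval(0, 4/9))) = {3/7, 4/9}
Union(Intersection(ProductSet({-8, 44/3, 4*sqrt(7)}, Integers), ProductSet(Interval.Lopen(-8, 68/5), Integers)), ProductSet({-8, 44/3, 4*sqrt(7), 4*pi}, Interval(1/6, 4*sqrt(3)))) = Union(ProductSet({4*sqrt(7)}, Integers), ProductSet({-8, 44/3, 4*sqrt(7), 4*pi}, Interval(1/6, 4*sqrt(3))))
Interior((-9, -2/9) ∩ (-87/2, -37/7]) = (-9, -37/7)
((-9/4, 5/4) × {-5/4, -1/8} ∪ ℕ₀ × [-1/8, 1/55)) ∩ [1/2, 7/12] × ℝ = [1/2, 7/12] × {-5/4, -1/8}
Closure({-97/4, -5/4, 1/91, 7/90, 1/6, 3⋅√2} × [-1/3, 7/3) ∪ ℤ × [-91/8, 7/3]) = (ℤ × [-91/8, 7/3]) ∪ ({-97/4, -5/4, 1/91, 7/90, 1/6, 3⋅√2} × [-1/3, 7/3])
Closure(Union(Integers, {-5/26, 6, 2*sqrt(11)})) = Union({-5/26, 2*sqrt(11)}, Integers)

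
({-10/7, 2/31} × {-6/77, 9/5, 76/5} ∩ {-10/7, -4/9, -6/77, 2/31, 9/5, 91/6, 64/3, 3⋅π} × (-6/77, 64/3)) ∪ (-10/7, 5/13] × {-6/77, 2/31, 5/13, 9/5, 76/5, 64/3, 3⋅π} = ({-10/7, 2/31} × {9/5, 76/5}) ∪ ((-10/7, 5/13] × {-6/77, 2/31, 5/13, 9/5, 76/5, 64/3, 3⋅π})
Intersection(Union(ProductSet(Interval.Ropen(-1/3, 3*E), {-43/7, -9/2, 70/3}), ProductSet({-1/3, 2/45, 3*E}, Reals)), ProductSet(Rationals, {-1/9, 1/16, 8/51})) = ProductSet({-1/3, 2/45}, {-1/9, 1/16, 8/51})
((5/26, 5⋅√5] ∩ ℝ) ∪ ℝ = (-∞, ∞)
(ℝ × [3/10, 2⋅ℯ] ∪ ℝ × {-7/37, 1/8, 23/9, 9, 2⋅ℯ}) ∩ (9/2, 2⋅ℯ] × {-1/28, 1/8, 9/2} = (9/2, 2⋅ℯ] × {1/8, 9/2}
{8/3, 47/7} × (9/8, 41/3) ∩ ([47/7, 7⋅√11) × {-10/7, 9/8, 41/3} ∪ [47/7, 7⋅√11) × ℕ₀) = {47/7} × {2, 3, …, 13}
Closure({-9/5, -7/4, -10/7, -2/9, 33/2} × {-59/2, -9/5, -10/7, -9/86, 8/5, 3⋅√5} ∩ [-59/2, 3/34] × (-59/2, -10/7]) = {-9/5, -7/4, -10/7, -2/9} × {-9/5, -10/7}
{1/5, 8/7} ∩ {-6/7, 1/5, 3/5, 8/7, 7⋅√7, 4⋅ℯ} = {1/5, 8/7}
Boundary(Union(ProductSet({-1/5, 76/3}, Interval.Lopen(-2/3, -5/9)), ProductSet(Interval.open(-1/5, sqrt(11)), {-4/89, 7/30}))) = Union(ProductSet({-1/5, 76/3}, Interval(-2/3, -5/9)), ProductSet(Interval(-1/5, sqrt(11)), {-4/89, 7/30}))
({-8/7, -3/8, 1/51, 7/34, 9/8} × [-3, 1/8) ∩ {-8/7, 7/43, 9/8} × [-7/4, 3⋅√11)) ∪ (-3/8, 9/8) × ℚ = ((-3/8, 9/8) × ℚ) ∪ ({-8/7, 9/8} × [-7/4, 1/8))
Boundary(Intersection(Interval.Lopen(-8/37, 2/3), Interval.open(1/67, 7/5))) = {1/67, 2/3}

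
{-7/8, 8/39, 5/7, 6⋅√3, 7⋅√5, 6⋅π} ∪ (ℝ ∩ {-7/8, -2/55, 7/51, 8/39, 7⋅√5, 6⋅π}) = {-7/8, -2/55, 7/51, 8/39, 5/7, 6⋅√3, 7⋅√5, 6⋅π}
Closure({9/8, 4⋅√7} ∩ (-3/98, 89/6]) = {9/8, 4⋅√7}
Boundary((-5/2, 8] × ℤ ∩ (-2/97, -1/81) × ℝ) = [-2/97, -1/81] × ℤ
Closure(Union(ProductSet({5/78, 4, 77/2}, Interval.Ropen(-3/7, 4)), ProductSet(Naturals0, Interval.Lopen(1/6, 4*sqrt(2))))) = Union(ProductSet({5/78, 4, 77/2}, Interval(-3/7, 4)), ProductSet(Naturals0, Interval(1/6, 4*sqrt(2))))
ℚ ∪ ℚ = ℚ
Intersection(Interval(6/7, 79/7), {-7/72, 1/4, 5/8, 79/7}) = {79/7}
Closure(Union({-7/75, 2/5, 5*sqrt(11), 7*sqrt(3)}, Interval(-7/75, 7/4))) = Union({5*sqrt(11), 7*sqrt(3)}, Interval(-7/75, 7/4))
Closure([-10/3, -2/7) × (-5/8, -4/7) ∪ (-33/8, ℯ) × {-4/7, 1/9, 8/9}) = ({-10/3, -2/7} × [-5/8, -4/7]) ∪ ([-10/3, -2/7] × {-5/8, -4/7}) ∪ ([-33/8, ℯ] × {-4/7, 1/9, 8/9}) ∪ ([-10/3, -2/7) × (-5/8, -4/7))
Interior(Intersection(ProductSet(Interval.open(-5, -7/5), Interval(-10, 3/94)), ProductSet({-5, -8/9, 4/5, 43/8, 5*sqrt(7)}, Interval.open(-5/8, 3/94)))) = EmptySet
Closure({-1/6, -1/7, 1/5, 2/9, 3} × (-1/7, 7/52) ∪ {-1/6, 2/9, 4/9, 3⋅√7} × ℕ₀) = ({-1/6, 2/9, 4/9, 3⋅√7} × ℕ₀) ∪ ({-1/6, -1/7, 1/5, 2/9, 3} × [-1/7, 7/52])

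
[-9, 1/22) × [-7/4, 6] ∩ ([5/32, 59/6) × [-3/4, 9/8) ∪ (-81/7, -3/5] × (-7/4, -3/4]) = [-9, -3/5] × (-7/4, -3/4]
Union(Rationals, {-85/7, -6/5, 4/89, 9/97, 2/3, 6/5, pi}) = Union({pi}, Rationals)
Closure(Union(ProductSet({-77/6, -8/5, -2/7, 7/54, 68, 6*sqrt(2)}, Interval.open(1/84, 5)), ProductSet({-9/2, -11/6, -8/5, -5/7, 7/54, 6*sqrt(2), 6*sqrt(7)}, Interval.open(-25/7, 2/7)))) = Union(ProductSet({-77/6, -8/5, -2/7, 7/54, 68, 6*sqrt(2)}, Interval(1/84, 5)), ProductSet({-9/2, -11/6, -8/5, -5/7, 7/54, 6*sqrt(2), 6*sqrt(7)}, Interval(-25/7, 2/7)))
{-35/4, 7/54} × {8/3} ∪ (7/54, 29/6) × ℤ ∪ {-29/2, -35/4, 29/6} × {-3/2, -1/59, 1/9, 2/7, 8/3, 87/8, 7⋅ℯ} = ({-35/4, 7/54} × {8/3}) ∪ ((7/54, 29/6) × ℤ) ∪ ({-29/2, -35/4, 29/6} × {-3/2, -1/59, 1/9, 2/7, 8/3, 87/8, 7⋅ℯ})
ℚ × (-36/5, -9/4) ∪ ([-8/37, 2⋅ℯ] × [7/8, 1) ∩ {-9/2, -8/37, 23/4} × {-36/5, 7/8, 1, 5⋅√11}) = ({-8/37} × {7/8}) ∪ (ℚ × (-36/5, -9/4))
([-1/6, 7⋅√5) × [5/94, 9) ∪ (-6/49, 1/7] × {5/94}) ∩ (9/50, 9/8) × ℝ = (9/50, 9/8) × [5/94, 9)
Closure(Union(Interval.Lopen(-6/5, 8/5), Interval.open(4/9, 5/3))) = Interval(-6/5, 5/3)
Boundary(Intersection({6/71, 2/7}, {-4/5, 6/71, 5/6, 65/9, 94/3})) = {6/71}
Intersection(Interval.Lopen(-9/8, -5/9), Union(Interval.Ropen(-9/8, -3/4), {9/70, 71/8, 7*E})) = Interval.open(-9/8, -3/4)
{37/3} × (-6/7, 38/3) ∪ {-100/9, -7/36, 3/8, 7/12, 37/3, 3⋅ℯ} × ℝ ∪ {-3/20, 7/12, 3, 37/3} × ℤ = ({-3/20, 7/12, 3, 37/3} × ℤ) ∪ ({-100/9, -7/36, 3/8, 7/12, 37/3, 3⋅ℯ} × ℝ)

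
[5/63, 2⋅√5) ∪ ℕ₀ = ℕ₀ ∪ [5/63, 2⋅√5)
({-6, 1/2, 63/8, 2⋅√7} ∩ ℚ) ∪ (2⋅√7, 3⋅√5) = {-6, 1/2, 63/8} ∪ (2⋅√7, 3⋅√5)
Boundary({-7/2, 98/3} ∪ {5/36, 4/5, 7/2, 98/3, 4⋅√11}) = {-7/2, 5/36, 4/5, 7/2, 98/3, 4⋅√11}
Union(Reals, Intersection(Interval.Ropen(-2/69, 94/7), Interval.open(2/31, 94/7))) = Interval(-oo, oo)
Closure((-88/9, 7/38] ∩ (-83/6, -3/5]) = [-88/9, -3/5]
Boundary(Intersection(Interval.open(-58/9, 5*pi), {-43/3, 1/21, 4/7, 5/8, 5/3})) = {1/21, 4/7, 5/8, 5/3}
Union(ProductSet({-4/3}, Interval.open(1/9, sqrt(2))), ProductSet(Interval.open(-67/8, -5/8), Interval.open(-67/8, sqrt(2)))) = ProductSet(Interval.open(-67/8, -5/8), Interval.open(-67/8, sqrt(2)))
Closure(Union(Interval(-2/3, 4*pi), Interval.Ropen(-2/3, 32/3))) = Interval(-2/3, 4*pi)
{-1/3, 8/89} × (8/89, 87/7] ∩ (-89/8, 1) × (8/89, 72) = {-1/3, 8/89} × (8/89, 87/7]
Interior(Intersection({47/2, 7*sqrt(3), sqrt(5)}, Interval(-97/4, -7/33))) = EmptySet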